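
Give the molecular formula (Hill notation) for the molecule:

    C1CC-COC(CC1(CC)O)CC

C11H22O2

Heavy atoms from the SMILES: 11 C, 2 O.
Implicit hydrogens by atom environment:
  7 × C: 2 H each → 14
  2 × C: 3 H each → 6
  1 × C: 1 H
  1 × C: no H
  1 × O: 1 H
  1 × O: no H
  Total hydrogens = 22.
Molecular formula: C11H22O2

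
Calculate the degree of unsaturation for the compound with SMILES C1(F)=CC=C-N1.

Molecular formula from the SMILES: C4H4FN.
DoU = (2C + 2 + N − H − X)/2 = (2·4 + 2 + 1 − 4 − 1)/2 = 6/2 = 3.
(Structurally: 1 ring(s) + 2 π bond(s) = 3.)

3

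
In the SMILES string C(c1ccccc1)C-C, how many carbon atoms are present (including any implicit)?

9

The symbol for carbon appears 9 times in the SMILES. Lowercase c denotes aromatic carbon and counts toward C.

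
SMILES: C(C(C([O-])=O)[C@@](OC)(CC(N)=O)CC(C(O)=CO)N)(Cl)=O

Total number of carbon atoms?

11

The symbol for carbon appears 11 times in the SMILES. (Cl is a single chlorine, not C + l.)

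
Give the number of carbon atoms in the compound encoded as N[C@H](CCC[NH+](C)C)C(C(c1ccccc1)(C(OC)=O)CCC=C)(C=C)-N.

The symbol for carbon appears 22 times in the SMILES. Lowercase c denotes aromatic carbon and counts toward C.

22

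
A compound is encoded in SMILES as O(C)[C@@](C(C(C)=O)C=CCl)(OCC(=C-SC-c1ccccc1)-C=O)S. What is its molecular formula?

Heavy atoms from the SMILES: 18 C, 1 Cl, 4 O, 2 S.
Implicit hydrogens by atom environment:
  5 × C: 1 H each → 5
  5 × C (aromatic): 1 H each → 5
  4 × O: no H
  3 × C: no H
  2 × C: 3 H each → 6
  2 × C: 2 H each → 4
  1 × C (aromatic): no H
  1 × Cl: no H
  1 × S: 1 H
  1 × S: no H
  Total hydrogens = 21.
Molecular formula: C18H21ClO4S2

C18H21ClO4S2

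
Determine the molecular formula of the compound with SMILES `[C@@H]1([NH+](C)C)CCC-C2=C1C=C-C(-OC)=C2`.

C13H20NO+

Heavy atoms from the SMILES: 13 C, 1 N, 1 O.
Implicit hydrogens by atom environment:
  3 × C: 3 H each → 9
  3 × C: 2 H each → 6
  3 × C (aromatic): 1 H each → 3
  3 × C (aromatic): no H
  1 × C: 1 H
  1 × N (charge +1): 1 H
  1 × O: no H
  Total hydrogens = 20.
Net charge +1.
Molecular formula: C13H20NO+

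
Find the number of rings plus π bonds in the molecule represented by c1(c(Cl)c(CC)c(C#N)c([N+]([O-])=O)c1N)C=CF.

8

Molecular formula from the SMILES: C11H9ClFN3O2.
DoU = (2C + 2 + N − H − X)/2 = (2·11 + 2 + 3 − 9 − 2)/2 = 16/2 = 8.
(Structurally: 1 ring(s) + 7 π bond(s) = 8.)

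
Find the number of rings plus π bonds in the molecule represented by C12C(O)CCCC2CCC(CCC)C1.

Molecular formula from the SMILES: C13H24O.
DoU = (2C + 2 + N − H − X)/2 = (2·13 + 2 + 0 − 24 − 0)/2 = 4/2 = 2.
(Structurally: 2 ring(s) + 0 π bond(s) = 2.)

2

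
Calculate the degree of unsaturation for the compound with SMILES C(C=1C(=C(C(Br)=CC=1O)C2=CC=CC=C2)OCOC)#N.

10

Molecular formula from the SMILES: C15H12BrNO3.
DoU = (2C + 2 + N − H − X)/2 = (2·15 + 2 + 1 − 12 − 1)/2 = 20/2 = 10.
(Structurally: 2 ring(s) + 8 π bond(s) = 10.)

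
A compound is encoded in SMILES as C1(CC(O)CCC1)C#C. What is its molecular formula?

Heavy atoms from the SMILES: 8 C, 1 O.
Implicit hydrogens by atom environment:
  4 × C: 2 H each → 8
  3 × C: 1 H each → 3
  1 × C: no H
  1 × O: 1 H
  Total hydrogens = 12.
Molecular formula: C8H12O

C8H12O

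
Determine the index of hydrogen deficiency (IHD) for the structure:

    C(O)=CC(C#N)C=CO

4

Molecular formula from the SMILES: C6H7NO2.
DoU = (2C + 2 + N − H − X)/2 = (2·6 + 2 + 1 − 7 − 0)/2 = 8/2 = 4.
(Structurally: 0 ring(s) + 4 π bond(s) = 4.)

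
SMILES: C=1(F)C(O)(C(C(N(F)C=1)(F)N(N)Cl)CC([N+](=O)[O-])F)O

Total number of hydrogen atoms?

9

Hydrogens are implicit in SMILES; fill each atom to its normal valence:
  4 × F: no H
  3 × C: 1 H each → 3
  3 × C: no H
  2 × N: no H
  2 × O: 1 H each → 2
  1 × C: 2 H
  1 × Cl: no H
  1 × N: 2 H
  1 × N (charge +1): no H
  1 × O: no H
  1 × O (charge -1): no H
  Total hydrogens = 9.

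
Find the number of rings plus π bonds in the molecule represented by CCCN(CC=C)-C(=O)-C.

Molecular formula from the SMILES: C8H15NO.
DoU = (2C + 2 + N − H − X)/2 = (2·8 + 2 + 1 − 15 − 0)/2 = 4/2 = 2.
(Structurally: 0 ring(s) + 2 π bond(s) = 2.)

2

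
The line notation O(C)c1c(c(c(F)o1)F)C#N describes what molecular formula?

C6H3F2NO2

Heavy atoms from the SMILES: 6 C, 2 F, 1 N, 2 O.
Implicit hydrogens by atom environment:
  4 × C (aromatic): no H
  2 × F: no H
  1 × C: 3 H
  1 × C: no H
  1 × N: no H
  1 × O (aromatic): no H
  1 × O: no H
  Total hydrogens = 3.
Molecular formula: C6H3F2NO2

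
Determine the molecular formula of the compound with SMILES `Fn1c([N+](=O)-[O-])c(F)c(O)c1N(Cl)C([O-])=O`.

C5HClF2N3O5-

Heavy atoms from the SMILES: 5 C, 1 Cl, 2 F, 3 N, 5 O.
Implicit hydrogens by atom environment:
  4 × C (aromatic): no H
  2 × F: no H
  2 × O: no H
  2 × O (charge -1): no H
  1 × C: no H
  1 × Cl: no H
  1 × N (aromatic): no H
  1 × N: no H
  1 × N (charge +1): no H
  1 × O: 1 H
  Total hydrogens = 1.
Net charge -1.
Molecular formula: C5HClF2N3O5-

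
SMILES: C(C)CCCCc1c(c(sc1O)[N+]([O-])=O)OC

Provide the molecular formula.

Heavy atoms from the SMILES: 11 C, 1 N, 4 O, 1 S.
Implicit hydrogens by atom environment:
  5 × C: 2 H each → 10
  4 × C (aromatic): no H
  2 × C: 3 H each → 6
  2 × O: no H
  1 × N (charge +1): no H
  1 × O: 1 H
  1 × O (charge -1): no H
  1 × S (aromatic): no H
  Total hydrogens = 17.
Molecular formula: C11H17NO4S

C11H17NO4S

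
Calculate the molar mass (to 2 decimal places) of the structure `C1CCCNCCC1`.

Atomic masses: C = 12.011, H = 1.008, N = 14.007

113.20

Molecular formula: C7H15N.
M = 7×12.011 + 15×1.008 + 1×14.007 = 113.20 g/mol.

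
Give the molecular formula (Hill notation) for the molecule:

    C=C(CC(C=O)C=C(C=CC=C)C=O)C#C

C14H14O2

Heavy atoms from the SMILES: 14 C, 2 O.
Implicit hydrogens by atom environment:
  8 × C: 1 H each → 8
  3 × C: 2 H each → 6
  3 × C: no H
  2 × O: no H
  Total hydrogens = 14.
Molecular formula: C14H14O2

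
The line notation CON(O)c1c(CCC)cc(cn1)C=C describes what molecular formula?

C11H16N2O2

Heavy atoms from the SMILES: 11 C, 2 N, 2 O.
Implicit hydrogens by atom environment:
  3 × C: 2 H each → 6
  3 × C (aromatic): no H
  2 × C: 3 H each → 6
  2 × C (aromatic): 1 H each → 2
  1 × C: 1 H
  1 × N (aromatic): no H
  1 × N: no H
  1 × O: 1 H
  1 × O: no H
  Total hydrogens = 16.
Molecular formula: C11H16N2O2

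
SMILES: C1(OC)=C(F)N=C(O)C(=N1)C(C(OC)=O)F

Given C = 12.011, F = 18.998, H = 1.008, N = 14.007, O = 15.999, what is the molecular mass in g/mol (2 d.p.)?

Molecular formula: C8H8F2N2O4.
M = 8×12.011 + 2×18.998 + 8×1.008 + 2×14.007 + 4×15.999 = 234.16 g/mol.

234.16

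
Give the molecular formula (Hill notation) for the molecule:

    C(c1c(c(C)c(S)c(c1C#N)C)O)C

Heavy atoms from the SMILES: 11 C, 1 N, 1 O, 1 S.
Implicit hydrogens by atom environment:
  6 × C (aromatic): no H
  3 × C: 3 H each → 9
  1 × C: 2 H
  1 × C: no H
  1 × N: no H
  1 × O: 1 H
  1 × S: 1 H
  Total hydrogens = 13.
Molecular formula: C11H13NOS

C11H13NOS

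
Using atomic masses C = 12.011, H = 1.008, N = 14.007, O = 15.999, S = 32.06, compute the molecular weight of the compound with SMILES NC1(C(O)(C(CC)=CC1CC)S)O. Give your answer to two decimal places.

203.30

Molecular formula: C9H17NO2S.
M = 9×12.011 + 17×1.008 + 1×14.007 + 2×15.999 + 1×32.06 = 203.30 g/mol.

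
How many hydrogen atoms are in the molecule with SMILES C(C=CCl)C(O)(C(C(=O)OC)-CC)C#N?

Hydrogens are implicit in SMILES; fill each atom to its normal valence:
  3 × C: 1 H each → 3
  3 × C: no H
  2 × C: 3 H each → 6
  2 × C: 2 H each → 4
  2 × O: no H
  1 × Cl: no H
  1 × N: no H
  1 × O: 1 H
  Total hydrogens = 14.

14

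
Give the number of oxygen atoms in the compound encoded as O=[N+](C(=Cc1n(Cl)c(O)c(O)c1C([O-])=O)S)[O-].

6

The symbol for oxygen appears 6 times in the SMILES.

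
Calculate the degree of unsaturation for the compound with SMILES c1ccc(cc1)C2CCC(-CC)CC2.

5

Molecular formula from the SMILES: C14H20.
DoU = (2C + 2 + N − H − X)/2 = (2·14 + 2 + 0 − 20 − 0)/2 = 10/2 = 5.
(Structurally: 2 ring(s) + 3 π bond(s) = 5.)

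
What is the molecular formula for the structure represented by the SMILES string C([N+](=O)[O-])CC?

Heavy atoms from the SMILES: 3 C, 1 N, 2 O.
Implicit hydrogens by atom environment:
  2 × C: 2 H each → 4
  1 × C: 3 H
  1 × N (charge +1): no H
  1 × O: no H
  1 × O (charge -1): no H
  Total hydrogens = 7.
Molecular formula: C3H7NO2

C3H7NO2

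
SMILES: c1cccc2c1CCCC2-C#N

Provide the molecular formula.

C11H11N

Heavy atoms from the SMILES: 11 C, 1 N.
Implicit hydrogens by atom environment:
  4 × C (aromatic): 1 H each → 4
  3 × C: 2 H each → 6
  2 × C (aromatic): no H
  1 × C: 1 H
  1 × C: no H
  1 × N: no H
  Total hydrogens = 11.
Molecular formula: C11H11N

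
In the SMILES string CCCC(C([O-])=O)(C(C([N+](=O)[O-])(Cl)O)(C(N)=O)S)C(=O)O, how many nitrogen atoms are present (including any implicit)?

2

The symbol for nitrogen appears 2 times in the SMILES.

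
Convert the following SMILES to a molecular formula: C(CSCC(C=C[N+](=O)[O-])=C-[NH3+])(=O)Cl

C7H10ClN2O3S+

Heavy atoms from the SMILES: 7 C, 1 Cl, 2 N, 3 O, 1 S.
Implicit hydrogens by atom environment:
  3 × C: 1 H each → 3
  2 × C: 2 H each → 4
  2 × C: no H
  2 × O: no H
  1 × Cl: no H
  1 × N (charge +1): 3 H
  1 × N (charge +1): no H
  1 × O (charge -1): no H
  1 × S: no H
  Total hydrogens = 10.
Net charge +1.
Molecular formula: C7H10ClN2O3S+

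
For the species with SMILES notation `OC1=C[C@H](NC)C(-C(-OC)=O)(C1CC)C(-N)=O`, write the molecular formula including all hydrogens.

Heavy atoms from the SMILES: 11 C, 2 N, 4 O.
Implicit hydrogens by atom environment:
  4 × C: no H
  3 × C: 3 H each → 9
  3 × C: 1 H each → 3
  3 × O: no H
  1 × C: 2 H
  1 × N: 2 H
  1 × N: 1 H
  1 × O: 1 H
  Total hydrogens = 18.
Molecular formula: C11H18N2O4

C11H18N2O4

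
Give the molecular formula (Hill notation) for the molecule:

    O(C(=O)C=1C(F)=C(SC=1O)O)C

Heavy atoms from the SMILES: 6 C, 1 F, 4 O, 1 S.
Implicit hydrogens by atom environment:
  4 × C (aromatic): no H
  2 × O: 1 H each → 2
  2 × O: no H
  1 × C: 3 H
  1 × C: no H
  1 × F: no H
  1 × S (aromatic): no H
  Total hydrogens = 5.
Molecular formula: C6H5FO4S

C6H5FO4S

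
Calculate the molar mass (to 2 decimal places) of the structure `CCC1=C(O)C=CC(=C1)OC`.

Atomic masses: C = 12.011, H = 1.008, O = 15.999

152.19

Molecular formula: C9H12O2.
M = 9×12.011 + 12×1.008 + 2×15.999 = 152.19 g/mol.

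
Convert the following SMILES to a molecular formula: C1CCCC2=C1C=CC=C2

Heavy atoms from the SMILES: 10 C.
Implicit hydrogens by atom environment:
  4 × C: 2 H each → 8
  4 × C (aromatic): 1 H each → 4
  2 × C (aromatic): no H
  Total hydrogens = 12.
Molecular formula: C10H12

C10H12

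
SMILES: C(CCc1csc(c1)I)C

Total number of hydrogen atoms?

Hydrogens are implicit in SMILES; fill each atom to its normal valence:
  3 × C: 2 H each → 6
  2 × C (aromatic): 1 H each → 2
  2 × C (aromatic): no H
  1 × C: 3 H
  1 × I: no H
  1 × S (aromatic): no H
  Total hydrogens = 11.

11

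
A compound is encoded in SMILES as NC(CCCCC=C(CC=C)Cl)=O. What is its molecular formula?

C10H16ClNO

Heavy atoms from the SMILES: 10 C, 1 Cl, 1 N, 1 O.
Implicit hydrogens by atom environment:
  6 × C: 2 H each → 12
  2 × C: 1 H each → 2
  2 × C: no H
  1 × Cl: no H
  1 × N: 2 H
  1 × O: no H
  Total hydrogens = 16.
Molecular formula: C10H16ClNO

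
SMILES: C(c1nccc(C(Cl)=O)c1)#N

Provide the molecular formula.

C7H3ClN2O

Heavy atoms from the SMILES: 7 C, 1 Cl, 2 N, 1 O.
Implicit hydrogens by atom environment:
  3 × C (aromatic): 1 H each → 3
  2 × C (aromatic): no H
  2 × C: no H
  1 × Cl: no H
  1 × N (aromatic): no H
  1 × N: no H
  1 × O: no H
  Total hydrogens = 3.
Molecular formula: C7H3ClN2O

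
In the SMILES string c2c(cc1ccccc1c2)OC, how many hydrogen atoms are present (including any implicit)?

10

Hydrogens are implicit in SMILES; fill each atom to its normal valence:
  7 × C (aromatic): 1 H each → 7
  3 × C (aromatic): no H
  1 × C: 3 H
  1 × O: no H
  Total hydrogens = 10.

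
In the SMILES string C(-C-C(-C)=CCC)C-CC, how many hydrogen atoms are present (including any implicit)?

20

Hydrogens are implicit in SMILES; fill each atom to its normal valence:
  5 × C: 2 H each → 10
  3 × C: 3 H each → 9
  1 × C: 1 H
  1 × C: no H
  Total hydrogens = 20.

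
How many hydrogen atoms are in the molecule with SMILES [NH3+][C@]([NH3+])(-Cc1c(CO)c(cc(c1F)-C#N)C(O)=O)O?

Hydrogens are implicit in SMILES; fill each atom to its normal valence:
  5 × C (aromatic): no H
  3 × C: no H
  3 × O: 1 H each → 3
  2 × C: 2 H each → 4
  2 × N (charge +1): 3 H each → 6
  1 × C (aromatic): 1 H
  1 × F: no H
  1 × N: no H
  1 × O: no H
  Total hydrogens = 14.

14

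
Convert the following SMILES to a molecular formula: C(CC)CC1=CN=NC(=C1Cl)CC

C10H15ClN2

Heavy atoms from the SMILES: 10 C, 1 Cl, 2 N.
Implicit hydrogens by atom environment:
  4 × C: 2 H each → 8
  3 × C (aromatic): no H
  2 × C: 3 H each → 6
  2 × N (aromatic): no H
  1 × C (aromatic): 1 H
  1 × Cl: no H
  Total hydrogens = 15.
Molecular formula: C10H15ClN2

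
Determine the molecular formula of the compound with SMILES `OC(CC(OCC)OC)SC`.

C7H16O3S

Heavy atoms from the SMILES: 7 C, 3 O, 1 S.
Implicit hydrogens by atom environment:
  3 × C: 3 H each → 9
  2 × C: 2 H each → 4
  2 × C: 1 H each → 2
  2 × O: no H
  1 × O: 1 H
  1 × S: no H
  Total hydrogens = 16.
Molecular formula: C7H16O3S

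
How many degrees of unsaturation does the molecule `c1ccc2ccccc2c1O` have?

Molecular formula from the SMILES: C10H8O.
DoU = (2C + 2 + N − H − X)/2 = (2·10 + 2 + 0 − 8 − 0)/2 = 14/2 = 7.
(Structurally: 2 ring(s) + 5 π bond(s) = 7.)

7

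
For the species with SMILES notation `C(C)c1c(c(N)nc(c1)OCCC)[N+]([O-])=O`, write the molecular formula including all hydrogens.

Heavy atoms from the SMILES: 10 C, 3 N, 3 O.
Implicit hydrogens by atom environment:
  4 × C (aromatic): no H
  3 × C: 2 H each → 6
  2 × C: 3 H each → 6
  2 × O: no H
  1 × C (aromatic): 1 H
  1 × N: 2 H
  1 × N (aromatic): no H
  1 × N (charge +1): no H
  1 × O (charge -1): no H
  Total hydrogens = 15.
Molecular formula: C10H15N3O3

C10H15N3O3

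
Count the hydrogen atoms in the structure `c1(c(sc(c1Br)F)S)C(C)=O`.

4

Hydrogens are implicit in SMILES; fill each atom to its normal valence:
  4 × C (aromatic): no H
  1 × Br: no H
  1 × C: 3 H
  1 × C: no H
  1 × F: no H
  1 × O: no H
  1 × S: 1 H
  1 × S (aromatic): no H
  Total hydrogens = 4.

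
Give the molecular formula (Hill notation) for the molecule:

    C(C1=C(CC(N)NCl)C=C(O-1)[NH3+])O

Heavy atoms from the SMILES: 7 C, 1 Cl, 3 N, 2 O.
Implicit hydrogens by atom environment:
  3 × C (aromatic): no H
  2 × C: 2 H each → 4
  1 × C (aromatic): 1 H
  1 × C: 1 H
  1 × Cl: no H
  1 × N (charge +1): 3 H
  1 × N: 2 H
  1 × N: 1 H
  1 × O: 1 H
  1 × O (aromatic): no H
  Total hydrogens = 13.
Net charge +1.
Molecular formula: C7H13ClN3O2+

C7H13ClN3O2+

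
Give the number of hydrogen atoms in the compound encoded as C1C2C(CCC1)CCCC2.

Hydrogens are implicit in SMILES; fill each atom to its normal valence:
  8 × C: 2 H each → 16
  2 × C: 1 H each → 2
  Total hydrogens = 18.

18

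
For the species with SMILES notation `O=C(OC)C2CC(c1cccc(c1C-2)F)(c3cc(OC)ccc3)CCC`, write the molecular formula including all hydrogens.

Heavy atoms from the SMILES: 22 C, 1 F, 3 O.
Implicit hydrogens by atom environment:
  7 × C (aromatic): 1 H each → 7
  5 × C (aromatic): no H
  4 × C: 2 H each → 8
  3 × C: 3 H each → 9
  3 × O: no H
  2 × C: no H
  1 × C: 1 H
  1 × F: no H
  Total hydrogens = 25.
Molecular formula: C22H25FO3

C22H25FO3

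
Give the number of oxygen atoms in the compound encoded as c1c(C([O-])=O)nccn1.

2

The symbol for oxygen appears 2 times in the SMILES.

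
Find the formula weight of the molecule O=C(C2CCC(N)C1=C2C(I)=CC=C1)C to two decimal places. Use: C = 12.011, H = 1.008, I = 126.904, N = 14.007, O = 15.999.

Molecular formula: C12H14INO.
M = 12×12.011 + 14×1.008 + 1×126.904 + 1×14.007 + 1×15.999 = 315.15 g/mol.

315.15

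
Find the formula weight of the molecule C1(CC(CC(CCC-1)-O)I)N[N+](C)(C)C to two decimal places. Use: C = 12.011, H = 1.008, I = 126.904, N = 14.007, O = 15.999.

327.23

Molecular formula: C11H24IN2O+.
M = 11×12.011 + 24×1.008 + 1×126.904 + 2×14.007 + 1×15.999 = 327.23 g/mol.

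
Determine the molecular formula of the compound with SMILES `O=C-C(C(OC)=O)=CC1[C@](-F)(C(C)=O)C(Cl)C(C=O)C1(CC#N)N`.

C15H16ClFN2O5

Heavy atoms from the SMILES: 15 C, 1 Cl, 1 F, 2 N, 5 O.
Implicit hydrogens by atom environment:
  6 × C: 1 H each → 6
  6 × C: no H
  5 × O: no H
  2 × C: 3 H each → 6
  1 × C: 2 H
  1 × Cl: no H
  1 × F: no H
  1 × N: 2 H
  1 × N: no H
  Total hydrogens = 16.
Molecular formula: C15H16ClFN2O5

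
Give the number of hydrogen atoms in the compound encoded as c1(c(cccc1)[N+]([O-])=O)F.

4

Hydrogens are implicit in SMILES; fill each atom to its normal valence:
  4 × C (aromatic): 1 H each → 4
  2 × C (aromatic): no H
  1 × F: no H
  1 × N (charge +1): no H
  1 × O: no H
  1 × O (charge -1): no H
  Total hydrogens = 4.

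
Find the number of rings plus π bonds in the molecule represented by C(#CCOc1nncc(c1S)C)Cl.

Molecular formula from the SMILES: C8H7ClN2OS.
DoU = (2C + 2 + N − H − X)/2 = (2·8 + 2 + 2 − 7 − 1)/2 = 12/2 = 6.
(Structurally: 1 ring(s) + 5 π bond(s) = 6.)

6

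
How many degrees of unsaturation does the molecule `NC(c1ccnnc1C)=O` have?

5

Molecular formula from the SMILES: C6H7N3O.
DoU = (2C + 2 + N − H − X)/2 = (2·6 + 2 + 3 − 7 − 0)/2 = 10/2 = 5.
(Structurally: 1 ring(s) + 4 π bond(s) = 5.)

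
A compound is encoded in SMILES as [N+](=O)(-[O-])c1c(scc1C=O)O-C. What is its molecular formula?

C6H5NO4S

Heavy atoms from the SMILES: 6 C, 1 N, 4 O, 1 S.
Implicit hydrogens by atom environment:
  3 × C (aromatic): no H
  3 × O: no H
  1 × C: 3 H
  1 × C (aromatic): 1 H
  1 × C: 1 H
  1 × N (charge +1): no H
  1 × O (charge -1): no H
  1 × S (aromatic): no H
  Total hydrogens = 5.
Molecular formula: C6H5NO4S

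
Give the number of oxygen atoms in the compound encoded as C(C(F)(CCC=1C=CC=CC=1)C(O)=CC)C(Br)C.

The symbol for oxygen appears 1 time in the SMILES.

1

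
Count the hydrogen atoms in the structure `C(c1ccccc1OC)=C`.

Hydrogens are implicit in SMILES; fill each atom to its normal valence:
  4 × C (aromatic): 1 H each → 4
  2 × C (aromatic): no H
  1 × C: 3 H
  1 × C: 2 H
  1 × C: 1 H
  1 × O: no H
  Total hydrogens = 10.

10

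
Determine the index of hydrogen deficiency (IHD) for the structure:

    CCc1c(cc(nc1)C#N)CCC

6

Molecular formula from the SMILES: C11H14N2.
DoU = (2C + 2 + N − H − X)/2 = (2·11 + 2 + 2 − 14 − 0)/2 = 12/2 = 6.
(Structurally: 1 ring(s) + 5 π bond(s) = 6.)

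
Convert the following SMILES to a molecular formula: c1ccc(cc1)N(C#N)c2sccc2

Heavy atoms from the SMILES: 11 C, 2 N, 1 S.
Implicit hydrogens by atom environment:
  8 × C (aromatic): 1 H each → 8
  2 × C (aromatic): no H
  2 × N: no H
  1 × C: no H
  1 × S (aromatic): no H
  Total hydrogens = 8.
Molecular formula: C11H8N2S

C11H8N2S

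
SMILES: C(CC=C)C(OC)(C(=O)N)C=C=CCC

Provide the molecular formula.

C12H19NO2

Heavy atoms from the SMILES: 12 C, 1 N, 2 O.
Implicit hydrogens by atom environment:
  4 × C: 2 H each → 8
  3 × C: 1 H each → 3
  3 × C: no H
  2 × C: 3 H each → 6
  2 × O: no H
  1 × N: 2 H
  Total hydrogens = 19.
Molecular formula: C12H19NO2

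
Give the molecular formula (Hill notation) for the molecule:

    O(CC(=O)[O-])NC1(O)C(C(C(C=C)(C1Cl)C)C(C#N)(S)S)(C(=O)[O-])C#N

[C14H14ClN3O6S2]2-

Heavy atoms from the SMILES: 14 C, 1 Cl, 3 N, 6 O, 2 S.
Implicit hydrogens by atom environment:
  8 × C: no H
  3 × C: 1 H each → 3
  3 × O: no H
  2 × C: 2 H each → 4
  2 × N: no H
  2 × O (charge -1): no H
  2 × S: 1 H each → 2
  1 × C: 3 H
  1 × Cl: no H
  1 × N: 1 H
  1 × O: 1 H
  Total hydrogens = 14.
Net charge -2.
Molecular formula: [C14H14ClN3O6S2]2-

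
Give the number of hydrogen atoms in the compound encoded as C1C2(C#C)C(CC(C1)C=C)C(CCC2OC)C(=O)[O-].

Hydrogens are implicit in SMILES; fill each atom to its normal valence:
  6 × C: 2 H each → 12
  6 × C: 1 H each → 6
  3 × C: no H
  2 × O: no H
  1 × C: 3 H
  1 × O (charge -1): no H
  Total hydrogens = 21.

21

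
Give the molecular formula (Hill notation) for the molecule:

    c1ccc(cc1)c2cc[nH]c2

Heavy atoms from the SMILES: 10 C, 1 N.
Implicit hydrogens by atom environment:
  8 × C (aromatic): 1 H each → 8
  2 × C (aromatic): no H
  1 × N (aromatic): 1 H
  Total hydrogens = 9.
Molecular formula: C10H9N

C10H9N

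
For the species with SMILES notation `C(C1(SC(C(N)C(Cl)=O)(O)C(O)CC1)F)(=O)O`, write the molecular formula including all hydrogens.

Heavy atoms from the SMILES: 8 C, 1 Cl, 1 F, 1 N, 5 O, 1 S.
Implicit hydrogens by atom environment:
  4 × C: no H
  3 × O: 1 H each → 3
  2 × C: 2 H each → 4
  2 × C: 1 H each → 2
  2 × O: no H
  1 × Cl: no H
  1 × F: no H
  1 × N: 2 H
  1 × S: no H
  Total hydrogens = 11.
Molecular formula: C8H11ClFNO5S

C8H11ClFNO5S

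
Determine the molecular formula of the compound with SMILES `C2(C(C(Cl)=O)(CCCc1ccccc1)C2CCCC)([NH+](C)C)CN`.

C20H32ClN2O+

Heavy atoms from the SMILES: 20 C, 1 Cl, 2 N, 1 O.
Implicit hydrogens by atom environment:
  7 × C: 2 H each → 14
  5 × C (aromatic): 1 H each → 5
  3 × C: 3 H each → 9
  3 × C: no H
  1 × C: 1 H
  1 × C (aromatic): no H
  1 × Cl: no H
  1 × N: 2 H
  1 × N (charge +1): 1 H
  1 × O: no H
  Total hydrogens = 32.
Net charge +1.
Molecular formula: C20H32ClN2O+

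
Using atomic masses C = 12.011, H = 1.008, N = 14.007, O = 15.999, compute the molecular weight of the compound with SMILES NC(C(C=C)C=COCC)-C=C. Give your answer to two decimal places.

167.25

Molecular formula: C10H17NO.
M = 10×12.011 + 17×1.008 + 1×14.007 + 1×15.999 = 167.25 g/mol.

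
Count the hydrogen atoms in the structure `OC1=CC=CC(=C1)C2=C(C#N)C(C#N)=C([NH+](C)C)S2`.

12

Hydrogens are implicit in SMILES; fill each atom to its normal valence:
  6 × C (aromatic): no H
  4 × C (aromatic): 1 H each → 4
  2 × C: 3 H each → 6
  2 × C: no H
  2 × N: no H
  1 × N (charge +1): 1 H
  1 × O: 1 H
  1 × S (aromatic): no H
  Total hydrogens = 12.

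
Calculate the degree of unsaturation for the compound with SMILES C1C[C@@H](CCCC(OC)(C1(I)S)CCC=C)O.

2

Molecular formula from the SMILES: C13H23IO2S.
DoU = (2C + 2 + N − H − X)/2 = (2·13 + 2 + 0 − 23 − 1)/2 = 4/2 = 2.
(Structurally: 1 ring(s) + 1 π bond(s) = 2.)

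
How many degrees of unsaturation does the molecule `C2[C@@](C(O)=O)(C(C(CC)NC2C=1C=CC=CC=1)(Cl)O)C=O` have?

Molecular formula from the SMILES: C15H18ClNO4.
DoU = (2C + 2 + N − H − X)/2 = (2·15 + 2 + 1 − 18 − 1)/2 = 14/2 = 7.
(Structurally: 2 ring(s) + 5 π bond(s) = 7.)

7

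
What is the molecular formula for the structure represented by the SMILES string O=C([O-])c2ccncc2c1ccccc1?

C12H8NO2-

Heavy atoms from the SMILES: 12 C, 1 N, 2 O.
Implicit hydrogens by atom environment:
  8 × C (aromatic): 1 H each → 8
  3 × C (aromatic): no H
  1 × C: no H
  1 × N (aromatic): no H
  1 × O: no H
  1 × O (charge -1): no H
  Total hydrogens = 8.
Net charge -1.
Molecular formula: C12H8NO2-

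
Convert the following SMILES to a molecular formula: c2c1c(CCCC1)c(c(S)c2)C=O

C11H12OS

Heavy atoms from the SMILES: 11 C, 1 O, 1 S.
Implicit hydrogens by atom environment:
  4 × C: 2 H each → 8
  4 × C (aromatic): no H
  2 × C (aromatic): 1 H each → 2
  1 × C: 1 H
  1 × O: no H
  1 × S: 1 H
  Total hydrogens = 12.
Molecular formula: C11H12OS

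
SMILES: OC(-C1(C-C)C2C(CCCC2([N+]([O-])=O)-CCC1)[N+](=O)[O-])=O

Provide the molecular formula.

C13H20N2O6

Heavy atoms from the SMILES: 13 C, 2 N, 6 O.
Implicit hydrogens by atom environment:
  7 × C: 2 H each → 14
  3 × C: no H
  3 × O: no H
  2 × C: 1 H each → 2
  2 × N (charge +1): no H
  2 × O (charge -1): no H
  1 × C: 3 H
  1 × O: 1 H
  Total hydrogens = 20.
Molecular formula: C13H20N2O6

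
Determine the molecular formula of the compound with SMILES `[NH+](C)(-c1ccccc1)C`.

C8H12N+

Heavy atoms from the SMILES: 8 C, 1 N.
Implicit hydrogens by atom environment:
  5 × C (aromatic): 1 H each → 5
  2 × C: 3 H each → 6
  1 × C (aromatic): no H
  1 × N (charge +1): 1 H
  Total hydrogens = 12.
Net charge +1.
Molecular formula: C8H12N+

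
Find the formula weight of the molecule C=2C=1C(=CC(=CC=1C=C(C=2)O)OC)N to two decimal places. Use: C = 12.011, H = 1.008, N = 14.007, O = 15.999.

Molecular formula: C11H11NO2.
M = 11×12.011 + 11×1.008 + 1×14.007 + 2×15.999 = 189.21 g/mol.

189.21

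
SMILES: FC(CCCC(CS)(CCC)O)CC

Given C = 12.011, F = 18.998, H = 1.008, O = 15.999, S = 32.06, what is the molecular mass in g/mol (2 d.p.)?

222.36

Molecular formula: C11H23FOS.
M = 11×12.011 + 1×18.998 + 23×1.008 + 1×15.999 + 1×32.06 = 222.36 g/mol.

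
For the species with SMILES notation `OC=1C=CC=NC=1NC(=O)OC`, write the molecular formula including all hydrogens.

Heavy atoms from the SMILES: 7 C, 2 N, 3 O.
Implicit hydrogens by atom environment:
  3 × C (aromatic): 1 H each → 3
  2 × C (aromatic): no H
  2 × O: no H
  1 × C: 3 H
  1 × C: no H
  1 × N: 1 H
  1 × N (aromatic): no H
  1 × O: 1 H
  Total hydrogens = 8.
Molecular formula: C7H8N2O3

C7H8N2O3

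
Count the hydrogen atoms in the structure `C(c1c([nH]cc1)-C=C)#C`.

Hydrogens are implicit in SMILES; fill each atom to its normal valence:
  2 × C (aromatic): 1 H each → 2
  2 × C: 1 H each → 2
  2 × C (aromatic): no H
  1 × C: 2 H
  1 × C: no H
  1 × N (aromatic): 1 H
  Total hydrogens = 7.

7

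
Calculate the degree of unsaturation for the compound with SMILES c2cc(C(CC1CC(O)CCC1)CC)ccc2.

Molecular formula from the SMILES: C16H24O.
DoU = (2C + 2 + N − H − X)/2 = (2·16 + 2 + 0 − 24 − 0)/2 = 10/2 = 5.
(Structurally: 2 ring(s) + 3 π bond(s) = 5.)

5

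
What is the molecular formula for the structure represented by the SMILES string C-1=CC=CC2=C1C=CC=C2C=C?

Heavy atoms from the SMILES: 12 C.
Implicit hydrogens by atom environment:
  7 × C (aromatic): 1 H each → 7
  3 × C (aromatic): no H
  1 × C: 2 H
  1 × C: 1 H
  Total hydrogens = 10.
Molecular formula: C12H10

C12H10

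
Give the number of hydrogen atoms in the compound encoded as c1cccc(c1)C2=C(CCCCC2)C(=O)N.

Hydrogens are implicit in SMILES; fill each atom to its normal valence:
  5 × C: 2 H each → 10
  5 × C (aromatic): 1 H each → 5
  3 × C: no H
  1 × C (aromatic): no H
  1 × N: 2 H
  1 × O: no H
  Total hydrogens = 17.

17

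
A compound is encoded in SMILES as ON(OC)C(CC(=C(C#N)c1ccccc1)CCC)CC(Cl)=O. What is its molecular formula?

Heavy atoms from the SMILES: 17 C, 1 Cl, 2 N, 3 O.
Implicit hydrogens by atom environment:
  5 × C (aromatic): 1 H each → 5
  4 × C: 2 H each → 8
  4 × C: no H
  2 × C: 3 H each → 6
  2 × N: no H
  2 × O: no H
  1 × C: 1 H
  1 × C (aromatic): no H
  1 × Cl: no H
  1 × O: 1 H
  Total hydrogens = 21.
Molecular formula: C17H21ClN2O3

C17H21ClN2O3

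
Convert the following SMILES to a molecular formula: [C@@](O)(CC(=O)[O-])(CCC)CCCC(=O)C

Heavy atoms from the SMILES: 11 C, 4 O.
Implicit hydrogens by atom environment:
  6 × C: 2 H each → 12
  3 × C: no H
  2 × C: 3 H each → 6
  2 × O: no H
  1 × O: 1 H
  1 × O (charge -1): no H
  Total hydrogens = 19.
Net charge -1.
Molecular formula: C11H19O4-

C11H19O4-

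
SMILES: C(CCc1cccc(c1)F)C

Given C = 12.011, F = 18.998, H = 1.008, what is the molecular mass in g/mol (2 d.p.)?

152.21

Molecular formula: C10H13F.
M = 10×12.011 + 1×18.998 + 13×1.008 = 152.21 g/mol.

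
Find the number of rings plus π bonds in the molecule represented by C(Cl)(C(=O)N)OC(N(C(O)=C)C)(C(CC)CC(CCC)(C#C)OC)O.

Molecular formula from the SMILES: C17H29ClN2O5.
DoU = (2C + 2 + N − H − X)/2 = (2·17 + 2 + 2 − 29 − 1)/2 = 8/2 = 4.
(Structurally: 0 ring(s) + 4 π bond(s) = 4.)

4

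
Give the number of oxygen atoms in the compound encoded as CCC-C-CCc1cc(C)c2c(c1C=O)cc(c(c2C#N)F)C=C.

1

The symbol for oxygen appears 1 time in the SMILES.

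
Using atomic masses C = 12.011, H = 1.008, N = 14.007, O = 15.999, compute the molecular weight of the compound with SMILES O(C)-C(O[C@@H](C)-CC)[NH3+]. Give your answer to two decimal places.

Molecular formula: C6H16NO2+.
M = 6×12.011 + 16×1.008 + 1×14.007 + 2×15.999 = 134.20 g/mol.

134.20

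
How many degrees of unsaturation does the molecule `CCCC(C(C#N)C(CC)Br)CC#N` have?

4

Molecular formula from the SMILES: C11H17BrN2.
DoU = (2C + 2 + N − H − X)/2 = (2·11 + 2 + 2 − 17 − 1)/2 = 8/2 = 4.
(Structurally: 0 ring(s) + 4 π bond(s) = 4.)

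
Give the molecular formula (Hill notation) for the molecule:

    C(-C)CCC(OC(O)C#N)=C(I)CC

Heavy atoms from the SMILES: 10 C, 1 I, 1 N, 2 O.
Implicit hydrogens by atom environment:
  4 × C: 2 H each → 8
  3 × C: no H
  2 × C: 3 H each → 6
  1 × C: 1 H
  1 × I: no H
  1 × N: no H
  1 × O: 1 H
  1 × O: no H
  Total hydrogens = 16.
Molecular formula: C10H16INO2

C10H16INO2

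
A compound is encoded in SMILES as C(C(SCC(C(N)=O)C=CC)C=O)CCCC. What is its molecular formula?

Heavy atoms from the SMILES: 13 C, 1 N, 2 O, 1 S.
Implicit hydrogens by atom environment:
  5 × C: 2 H each → 10
  5 × C: 1 H each → 5
  2 × C: 3 H each → 6
  2 × O: no H
  1 × C: no H
  1 × N: 2 H
  1 × S: no H
  Total hydrogens = 23.
Molecular formula: C13H23NO2S

C13H23NO2S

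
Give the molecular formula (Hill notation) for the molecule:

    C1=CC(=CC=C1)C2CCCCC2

C12H16

Heavy atoms from the SMILES: 12 C.
Implicit hydrogens by atom environment:
  5 × C: 2 H each → 10
  5 × C (aromatic): 1 H each → 5
  1 × C: 1 H
  1 × C (aromatic): no H
  Total hydrogens = 16.
Molecular formula: C12H16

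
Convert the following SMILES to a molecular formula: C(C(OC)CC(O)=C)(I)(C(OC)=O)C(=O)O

Heavy atoms from the SMILES: 9 C, 1 I, 6 O.
Implicit hydrogens by atom environment:
  4 × C: no H
  4 × O: no H
  2 × C: 3 H each → 6
  2 × C: 2 H each → 4
  2 × O: 1 H each → 2
  1 × C: 1 H
  1 × I: no H
  Total hydrogens = 13.
Molecular formula: C9H13IO6

C9H13IO6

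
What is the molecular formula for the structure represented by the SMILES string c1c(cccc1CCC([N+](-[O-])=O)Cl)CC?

C11H14ClNO2

Heavy atoms from the SMILES: 11 C, 1 Cl, 1 N, 2 O.
Implicit hydrogens by atom environment:
  4 × C (aromatic): 1 H each → 4
  3 × C: 2 H each → 6
  2 × C (aromatic): no H
  1 × C: 3 H
  1 × C: 1 H
  1 × Cl: no H
  1 × N (charge +1): no H
  1 × O: no H
  1 × O (charge -1): no H
  Total hydrogens = 14.
Molecular formula: C11H14ClNO2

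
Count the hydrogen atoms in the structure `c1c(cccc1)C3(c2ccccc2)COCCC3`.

Hydrogens are implicit in SMILES; fill each atom to its normal valence:
  10 × C (aromatic): 1 H each → 10
  4 × C: 2 H each → 8
  2 × C (aromatic): no H
  1 × C: no H
  1 × O: no H
  Total hydrogens = 18.

18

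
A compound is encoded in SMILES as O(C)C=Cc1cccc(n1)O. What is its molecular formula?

C8H9NO2

Heavy atoms from the SMILES: 8 C, 1 N, 2 O.
Implicit hydrogens by atom environment:
  3 × C (aromatic): 1 H each → 3
  2 × C: 1 H each → 2
  2 × C (aromatic): no H
  1 × C: 3 H
  1 × N (aromatic): no H
  1 × O: 1 H
  1 × O: no H
  Total hydrogens = 9.
Molecular formula: C8H9NO2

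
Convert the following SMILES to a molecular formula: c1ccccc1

C6H6

Heavy atoms from the SMILES: 6 C.
Implicit hydrogens by atom environment:
  6 × C (aromatic): 1 H each → 6
  Total hydrogens = 6.
Molecular formula: C6H6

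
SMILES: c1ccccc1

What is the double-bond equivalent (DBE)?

4

Molecular formula from the SMILES: C6H6.
DoU = (2C + 2 + N − H − X)/2 = (2·6 + 2 + 0 − 6 − 0)/2 = 8/2 = 4.
(Structurally: 1 ring(s) + 3 π bond(s) = 4.)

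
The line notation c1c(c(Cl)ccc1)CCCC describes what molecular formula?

Heavy atoms from the SMILES: 10 C, 1 Cl.
Implicit hydrogens by atom environment:
  4 × C (aromatic): 1 H each → 4
  3 × C: 2 H each → 6
  2 × C (aromatic): no H
  1 × C: 3 H
  1 × Cl: no H
  Total hydrogens = 13.
Molecular formula: C10H13Cl

C10H13Cl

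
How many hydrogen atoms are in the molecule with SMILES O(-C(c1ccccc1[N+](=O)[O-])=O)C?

7

Hydrogens are implicit in SMILES; fill each atom to its normal valence:
  4 × C (aromatic): 1 H each → 4
  3 × O: no H
  2 × C (aromatic): no H
  1 × C: 3 H
  1 × C: no H
  1 × N (charge +1): no H
  1 × O (charge -1): no H
  Total hydrogens = 7.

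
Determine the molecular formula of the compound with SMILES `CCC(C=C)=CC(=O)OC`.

Heavy atoms from the SMILES: 8 C, 2 O.
Implicit hydrogens by atom environment:
  2 × C: 3 H each → 6
  2 × C: 2 H each → 4
  2 × C: 1 H each → 2
  2 × C: no H
  2 × O: no H
  Total hydrogens = 12.
Molecular formula: C8H12O2

C8H12O2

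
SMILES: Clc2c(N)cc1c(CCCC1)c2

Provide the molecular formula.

Heavy atoms from the SMILES: 10 C, 1 Cl, 1 N.
Implicit hydrogens by atom environment:
  4 × C: 2 H each → 8
  4 × C (aromatic): no H
  2 × C (aromatic): 1 H each → 2
  1 × Cl: no H
  1 × N: 2 H
  Total hydrogens = 12.
Molecular formula: C10H12ClN

C10H12ClN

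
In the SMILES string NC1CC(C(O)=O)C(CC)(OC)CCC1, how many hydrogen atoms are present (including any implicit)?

Hydrogens are implicit in SMILES; fill each atom to its normal valence:
  5 × C: 2 H each → 10
  2 × C: 3 H each → 6
  2 × C: 1 H each → 2
  2 × C: no H
  2 × O: no H
  1 × N: 2 H
  1 × O: 1 H
  Total hydrogens = 21.

21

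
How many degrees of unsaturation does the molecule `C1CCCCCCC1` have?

Molecular formula from the SMILES: C8H16.
DoU = (2C + 2 + N − H − X)/2 = (2·8 + 2 + 0 − 16 − 0)/2 = 2/2 = 1.
(Structurally: 1 ring(s) + 0 π bond(s) = 1.)

1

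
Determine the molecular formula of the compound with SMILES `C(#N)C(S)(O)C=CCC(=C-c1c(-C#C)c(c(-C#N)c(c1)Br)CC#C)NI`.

Heavy atoms from the SMILES: 1 Br, 19 C, 1 I, 3 N, 1 O, 1 S.
Implicit hydrogens by atom environment:
  6 × C: no H
  5 × C: 1 H each → 5
  5 × C (aromatic): no H
  2 × C: 2 H each → 4
  2 × N: no H
  1 × Br: no H
  1 × C (aromatic): 1 H
  1 × I: no H
  1 × N: 1 H
  1 × O: 1 H
  1 × S: 1 H
  Total hydrogens = 13.
Molecular formula: C19H13BrIN3OS

C19H13BrIN3OS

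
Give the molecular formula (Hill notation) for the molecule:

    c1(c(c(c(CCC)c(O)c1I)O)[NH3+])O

Heavy atoms from the SMILES: 9 C, 1 I, 1 N, 3 O.
Implicit hydrogens by atom environment:
  6 × C (aromatic): no H
  3 × O: 1 H each → 3
  2 × C: 2 H each → 4
  1 × C: 3 H
  1 × I: no H
  1 × N (charge +1): 3 H
  Total hydrogens = 13.
Net charge +1.
Molecular formula: C9H13INO3+

C9H13INO3+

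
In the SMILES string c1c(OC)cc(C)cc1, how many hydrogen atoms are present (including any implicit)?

10

Hydrogens are implicit in SMILES; fill each atom to its normal valence:
  4 × C (aromatic): 1 H each → 4
  2 × C: 3 H each → 6
  2 × C (aromatic): no H
  1 × O: no H
  Total hydrogens = 10.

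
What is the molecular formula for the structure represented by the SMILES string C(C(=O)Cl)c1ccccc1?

Heavy atoms from the SMILES: 8 C, 1 Cl, 1 O.
Implicit hydrogens by atom environment:
  5 × C (aromatic): 1 H each → 5
  1 × C: 2 H
  1 × C (aromatic): no H
  1 × C: no H
  1 × Cl: no H
  1 × O: no H
  Total hydrogens = 7.
Molecular formula: C8H7ClO

C8H7ClO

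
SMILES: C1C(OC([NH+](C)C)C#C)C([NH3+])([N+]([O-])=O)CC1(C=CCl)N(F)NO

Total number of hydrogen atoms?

21

Hydrogens are implicit in SMILES; fill each atom to its normal valence:
  5 × C: 1 H each → 5
  3 × C: no H
  2 × C: 3 H each → 6
  2 × C: 2 H each → 4
  2 × O: no H
  1 × Cl: no H
  1 × F: no H
  1 × N (charge +1): 3 H
  1 × N (charge +1): 1 H
  1 × N: 1 H
  1 × N: no H
  1 × N (charge +1): no H
  1 × O: 1 H
  1 × O (charge -1): no H
  Total hydrogens = 21.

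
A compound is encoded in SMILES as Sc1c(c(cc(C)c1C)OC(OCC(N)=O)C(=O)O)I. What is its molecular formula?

Heavy atoms from the SMILES: 12 C, 1 I, 1 N, 5 O, 1 S.
Implicit hydrogens by atom environment:
  5 × C (aromatic): no H
  4 × O: no H
  2 × C: 3 H each → 6
  2 × C: no H
  1 × C: 2 H
  1 × C (aromatic): 1 H
  1 × C: 1 H
  1 × I: no H
  1 × N: 2 H
  1 × O: 1 H
  1 × S: 1 H
  Total hydrogens = 14.
Molecular formula: C12H14INO5S

C12H14INO5S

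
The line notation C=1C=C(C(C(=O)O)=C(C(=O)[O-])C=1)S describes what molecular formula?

C8H5O4S-

Heavy atoms from the SMILES: 8 C, 4 O, 1 S.
Implicit hydrogens by atom environment:
  3 × C (aromatic): 1 H each → 3
  3 × C (aromatic): no H
  2 × C: no H
  2 × O: no H
  1 × O: 1 H
  1 × O (charge -1): no H
  1 × S: 1 H
  Total hydrogens = 5.
Net charge -1.
Molecular formula: C8H5O4S-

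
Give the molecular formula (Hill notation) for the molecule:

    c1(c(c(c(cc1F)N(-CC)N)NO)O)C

Heavy atoms from the SMILES: 9 C, 1 F, 3 N, 2 O.
Implicit hydrogens by atom environment:
  5 × C (aromatic): no H
  2 × C: 3 H each → 6
  2 × O: 1 H each → 2
  1 × C: 2 H
  1 × C (aromatic): 1 H
  1 × F: no H
  1 × N: 2 H
  1 × N: 1 H
  1 × N: no H
  Total hydrogens = 14.
Molecular formula: C9H14FN3O2

C9H14FN3O2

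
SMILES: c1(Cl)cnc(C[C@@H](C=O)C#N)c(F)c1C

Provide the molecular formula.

Heavy atoms from the SMILES: 10 C, 1 Cl, 1 F, 2 N, 1 O.
Implicit hydrogens by atom environment:
  4 × C (aromatic): no H
  2 × C: 1 H each → 2
  1 × C: 3 H
  1 × C: 2 H
  1 × C (aromatic): 1 H
  1 × C: no H
  1 × Cl: no H
  1 × F: no H
  1 × N (aromatic): no H
  1 × N: no H
  1 × O: no H
  Total hydrogens = 8.
Molecular formula: C10H8ClFN2O

C10H8ClFN2O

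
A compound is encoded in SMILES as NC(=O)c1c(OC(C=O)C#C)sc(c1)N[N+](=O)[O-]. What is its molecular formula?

C9H7N3O5S

Heavy atoms from the SMILES: 9 C, 3 N, 5 O, 1 S.
Implicit hydrogens by atom environment:
  4 × O: no H
  3 × C: 1 H each → 3
  3 × C (aromatic): no H
  2 × C: no H
  1 × C (aromatic): 1 H
  1 × N: 2 H
  1 × N: 1 H
  1 × N (charge +1): no H
  1 × O (charge -1): no H
  1 × S (aromatic): no H
  Total hydrogens = 7.
Molecular formula: C9H7N3O5S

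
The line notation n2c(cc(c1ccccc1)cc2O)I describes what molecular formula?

Heavy atoms from the SMILES: 11 C, 1 I, 1 N, 1 O.
Implicit hydrogens by atom environment:
  7 × C (aromatic): 1 H each → 7
  4 × C (aromatic): no H
  1 × I: no H
  1 × N (aromatic): no H
  1 × O: 1 H
  Total hydrogens = 8.
Molecular formula: C11H8INO

C11H8INO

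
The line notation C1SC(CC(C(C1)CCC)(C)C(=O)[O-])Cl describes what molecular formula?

C11H18ClO2S-

Heavy atoms from the SMILES: 11 C, 1 Cl, 2 O, 1 S.
Implicit hydrogens by atom environment:
  5 × C: 2 H each → 10
  2 × C: 3 H each → 6
  2 × C: 1 H each → 2
  2 × C: no H
  1 × Cl: no H
  1 × O: no H
  1 × O (charge -1): no H
  1 × S: no H
  Total hydrogens = 18.
Net charge -1.
Molecular formula: C11H18ClO2S-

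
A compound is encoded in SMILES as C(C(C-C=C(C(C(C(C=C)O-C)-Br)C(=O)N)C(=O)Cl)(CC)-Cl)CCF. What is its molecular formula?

Heavy atoms from the SMILES: 1 Br, 17 C, 2 Cl, 1 F, 1 N, 3 O.
Implicit hydrogens by atom environment:
  6 × C: 2 H each → 12
  5 × C: 1 H each → 5
  4 × C: no H
  3 × O: no H
  2 × C: 3 H each → 6
  2 × Cl: no H
  1 × Br: no H
  1 × F: no H
  1 × N: 2 H
  Total hydrogens = 25.
Molecular formula: C17H25BrCl2FNO3

C17H25BrCl2FNO3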